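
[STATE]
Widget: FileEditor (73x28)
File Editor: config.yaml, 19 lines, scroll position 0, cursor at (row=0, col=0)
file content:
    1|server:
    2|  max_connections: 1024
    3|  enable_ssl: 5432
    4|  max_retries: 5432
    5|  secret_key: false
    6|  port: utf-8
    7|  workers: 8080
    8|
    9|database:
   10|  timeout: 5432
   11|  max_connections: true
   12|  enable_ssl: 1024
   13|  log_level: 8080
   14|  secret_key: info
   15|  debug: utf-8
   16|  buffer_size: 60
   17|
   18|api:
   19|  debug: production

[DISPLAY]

█erver:                                                                 ▲
  max_connections: 1024                                                 █
  enable_ssl: 5432                                                      ░
  max_retries: 5432                                                     ░
  secret_key: false                                                     ░
  port: utf-8                                                           ░
  workers: 8080                                                         ░
                                                                        ░
database:                                                               ░
  timeout: 5432                                                         ░
  max_connections: true                                                 ░
  enable_ssl: 1024                                                      ░
  log_level: 8080                                                       ░
  secret_key: info                                                      ░
  debug: utf-8                                                          ░
  buffer_size: 60                                                       ░
                                                                        ░
api:                                                                    ░
  debug: production                                                     ░
                                                                        ░
                                                                        ░
                                                                        ░
                                                                        ░
                                                                        ░
                                                                        ░
                                                                        ░
                                                                        ░
                                                                        ▼


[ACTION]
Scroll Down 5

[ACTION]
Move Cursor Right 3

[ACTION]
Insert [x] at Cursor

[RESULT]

serx█er:                                                                ▲
  max_connections: 1024                                                 █
  enable_ssl: 5432                                                      ░
  max_retries: 5432                                                     ░
  secret_key: false                                                     ░
  port: utf-8                                                           ░
  workers: 8080                                                         ░
                                                                        ░
database:                                                               ░
  timeout: 5432                                                         ░
  max_connections: true                                                 ░
  enable_ssl: 1024                                                      ░
  log_level: 8080                                                       ░
  secret_key: info                                                      ░
  debug: utf-8                                                          ░
  buffer_size: 60                                                       ░
                                                                        ░
api:                                                                    ░
  debug: production                                                     ░
                                                                        ░
                                                                        ░
                                                                        ░
                                                                        ░
                                                                        ░
                                                                        ░
                                                                        ░
                                                                        ░
                                                                        ▼


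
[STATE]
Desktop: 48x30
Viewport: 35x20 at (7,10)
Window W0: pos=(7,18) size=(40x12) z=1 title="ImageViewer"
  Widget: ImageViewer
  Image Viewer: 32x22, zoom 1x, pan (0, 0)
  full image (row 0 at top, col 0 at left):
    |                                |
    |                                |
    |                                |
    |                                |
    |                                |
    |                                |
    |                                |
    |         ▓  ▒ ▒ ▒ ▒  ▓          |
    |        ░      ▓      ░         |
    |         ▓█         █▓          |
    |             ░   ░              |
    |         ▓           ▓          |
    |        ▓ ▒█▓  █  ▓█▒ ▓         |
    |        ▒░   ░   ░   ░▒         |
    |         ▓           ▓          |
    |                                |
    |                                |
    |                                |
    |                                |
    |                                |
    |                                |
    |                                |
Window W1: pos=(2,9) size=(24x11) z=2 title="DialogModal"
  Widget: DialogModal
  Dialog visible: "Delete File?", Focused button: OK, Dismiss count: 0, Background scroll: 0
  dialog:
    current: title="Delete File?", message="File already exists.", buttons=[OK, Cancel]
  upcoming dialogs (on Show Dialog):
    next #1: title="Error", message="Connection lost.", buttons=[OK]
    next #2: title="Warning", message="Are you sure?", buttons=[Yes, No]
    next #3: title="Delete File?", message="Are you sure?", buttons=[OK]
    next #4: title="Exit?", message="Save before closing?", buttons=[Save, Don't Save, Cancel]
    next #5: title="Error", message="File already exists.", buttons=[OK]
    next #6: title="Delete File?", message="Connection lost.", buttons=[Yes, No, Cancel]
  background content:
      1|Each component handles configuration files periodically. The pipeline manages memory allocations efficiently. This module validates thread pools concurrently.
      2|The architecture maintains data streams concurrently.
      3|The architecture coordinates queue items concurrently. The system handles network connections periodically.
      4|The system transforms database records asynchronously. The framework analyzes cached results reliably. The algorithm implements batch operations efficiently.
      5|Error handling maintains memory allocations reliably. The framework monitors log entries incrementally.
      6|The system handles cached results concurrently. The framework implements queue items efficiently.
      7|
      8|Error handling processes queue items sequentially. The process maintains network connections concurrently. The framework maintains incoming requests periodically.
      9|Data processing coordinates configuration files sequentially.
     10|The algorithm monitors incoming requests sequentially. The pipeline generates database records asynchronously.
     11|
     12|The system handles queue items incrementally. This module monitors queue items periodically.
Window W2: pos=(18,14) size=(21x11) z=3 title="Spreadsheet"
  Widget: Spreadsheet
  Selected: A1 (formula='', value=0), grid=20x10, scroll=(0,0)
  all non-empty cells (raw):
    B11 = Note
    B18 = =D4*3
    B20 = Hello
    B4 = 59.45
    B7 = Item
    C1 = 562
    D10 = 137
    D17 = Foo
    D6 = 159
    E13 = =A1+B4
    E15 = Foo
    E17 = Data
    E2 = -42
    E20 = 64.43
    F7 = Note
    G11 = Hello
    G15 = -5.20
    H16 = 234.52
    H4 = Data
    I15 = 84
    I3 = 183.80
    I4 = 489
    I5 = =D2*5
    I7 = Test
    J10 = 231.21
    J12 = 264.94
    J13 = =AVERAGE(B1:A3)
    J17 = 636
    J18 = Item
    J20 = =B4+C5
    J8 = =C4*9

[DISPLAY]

logModal          ┃                
──────────────────┨                
 component handles┃                
───────────────┐nt┃                
 Delete Fil┏━━━━━━━━━━━━━━━━━━━┓   
ile already┃ Spreadsheet       ┃   
[OK]  Cance┠───────────────────┨   
───────────┃A1:                ┃   
           ┃       A       B   ┃━━━
━━━━━━━━━━━┃-------------------┃   
┠──────────┃  1      [0]       ┃───
┃          ┃  2        0       ┃   
┃          ┃  3        0       ┃   
┃          ┃  4        0   59.4┃   
┃          ┗━━━━━━━━━━━━━━━━━━━┛   
┃                                  
┃                                  
┃                                  
┃         ▓  ▒ ▒ ▒ ▒  ▓            
┗━━━━━━━━━━━━━━━━━━━━━━━━━━━━━━━━━━


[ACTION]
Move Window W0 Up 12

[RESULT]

logModal          ┃                
──────────────────┨                
 component handles┃                
───────────────┐nt┃                
 Delete Fil┏━━━━━━━━━━━━━━━━━━━┓   
ile already┃ Spreadsheet       ┃   
[OK]  Cance┠───────────────────┨   
───────────┃A1:                ┃━━━
           ┃       A       B   ┃   
━━━━━━━━━━━┃-------------------┃   
           ┃  1      [0]       ┃   
           ┃  2        0       ┃   
           ┃  3        0       ┃   
           ┃  4        0   59.4┃   
           ┗━━━━━━━━━━━━━━━━━━━┛   
                                   
                                   
                                   
                                   
                                   


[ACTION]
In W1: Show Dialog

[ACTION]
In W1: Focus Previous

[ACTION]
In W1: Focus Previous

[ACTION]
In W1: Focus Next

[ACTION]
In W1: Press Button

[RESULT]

logModal          ┃                
──────────────────┨                
 component handles┃                
architecture maint┃                
architectur┏━━━━━━━━━━━━━━━━━━━┓   
system tran┃ Spreadsheet       ┃   
r handling ┠───────────────────┨   
system hand┃A1:                ┃━━━
           ┃       A       B   ┃   
━━━━━━━━━━━┃-------------------┃   
           ┃  1      [0]       ┃   
           ┃  2        0       ┃   
           ┃  3        0       ┃   
           ┃  4        0   59.4┃   
           ┗━━━━━━━━━━━━━━━━━━━┛   
                                   
                                   
                                   
                                   
                                   


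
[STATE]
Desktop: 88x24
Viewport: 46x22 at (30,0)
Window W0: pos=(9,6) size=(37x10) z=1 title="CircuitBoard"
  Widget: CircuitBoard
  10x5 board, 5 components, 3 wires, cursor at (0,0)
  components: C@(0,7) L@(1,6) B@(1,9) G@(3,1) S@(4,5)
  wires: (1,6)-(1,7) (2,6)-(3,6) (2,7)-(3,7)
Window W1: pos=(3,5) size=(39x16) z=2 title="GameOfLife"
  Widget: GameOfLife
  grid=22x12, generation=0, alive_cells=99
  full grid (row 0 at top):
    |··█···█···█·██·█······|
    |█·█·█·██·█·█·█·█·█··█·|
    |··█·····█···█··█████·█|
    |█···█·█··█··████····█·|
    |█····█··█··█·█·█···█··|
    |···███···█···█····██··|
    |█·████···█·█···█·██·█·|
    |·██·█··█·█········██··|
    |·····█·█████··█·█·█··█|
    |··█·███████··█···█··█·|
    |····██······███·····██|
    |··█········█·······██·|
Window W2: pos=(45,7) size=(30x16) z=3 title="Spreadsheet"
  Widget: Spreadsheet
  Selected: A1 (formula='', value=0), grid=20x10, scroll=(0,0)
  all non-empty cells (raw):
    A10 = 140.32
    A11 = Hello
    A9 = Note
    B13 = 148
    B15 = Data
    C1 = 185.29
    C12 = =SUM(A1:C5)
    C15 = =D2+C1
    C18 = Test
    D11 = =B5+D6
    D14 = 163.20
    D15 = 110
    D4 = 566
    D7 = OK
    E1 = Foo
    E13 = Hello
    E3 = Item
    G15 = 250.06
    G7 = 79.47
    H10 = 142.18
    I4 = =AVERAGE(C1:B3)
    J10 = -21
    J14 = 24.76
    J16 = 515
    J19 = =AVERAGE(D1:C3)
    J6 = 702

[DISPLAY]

                                              
                                              
                                              
                                              
                                              
━━━━━━━━━━━┓                                  
           ┃━━━┓                              
───────────┨   ┏━━━━━━━━━━━━━━━━━━━━━━━━━━━━┓ 
           ┃───┃ Spreadsheet                ┃ 
           ┃   ┠────────────────────────────┨ 
           ┃C  ┃A1:                         ┃ 
           ┃   ┃       A       B       C    ┃ 
           ┃·  ┃----------------------------┃ 
           ┃   ┃  1      [0]       0  185.29┃ 
           ┃·  ┃  2        0       0       0┃ 
           ┃━━━┃  3        0       0       0┃ 
           ┃   ┃  4        0       0       0┃ 
           ┃   ┃  5        0       0       0┃ 
           ┃   ┃  6        0       0       0┃ 
           ┃   ┃  7        0       0       0┃ 
━━━━━━━━━━━┛   ┃  8        0       0       0┃ 
               ┃  9 Note           0       0┃ 


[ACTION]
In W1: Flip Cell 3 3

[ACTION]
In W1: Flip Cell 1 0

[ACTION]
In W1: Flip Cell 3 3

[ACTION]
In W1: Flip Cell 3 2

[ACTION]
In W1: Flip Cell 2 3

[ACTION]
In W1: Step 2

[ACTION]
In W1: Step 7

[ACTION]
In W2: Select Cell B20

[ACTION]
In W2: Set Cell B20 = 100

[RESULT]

                                              
                                              
                                              
                                              
                                              
━━━━━━━━━━━┓                                  
           ┃━━━┓                              
───────────┨   ┏━━━━━━━━━━━━━━━━━━━━━━━━━━━━┓ 
           ┃───┃ Spreadsheet                ┃ 
           ┃   ┠────────────────────────────┨ 
           ┃C  ┃B20: 100                    ┃ 
           ┃   ┃       A       B       C    ┃ 
           ┃·  ┃----------------------------┃ 
           ┃   ┃  1        0       0  185.29┃ 
           ┃·  ┃  2        0       0       0┃ 
           ┃━━━┃  3        0       0       0┃ 
           ┃   ┃  4        0       0       0┃ 
           ┃   ┃  5        0       0       0┃ 
           ┃   ┃  6        0       0       0┃ 
           ┃   ┃  7        0       0       0┃ 
━━━━━━━━━━━┛   ┃  8        0       0       0┃ 
               ┃  9 Note           0       0┃ 


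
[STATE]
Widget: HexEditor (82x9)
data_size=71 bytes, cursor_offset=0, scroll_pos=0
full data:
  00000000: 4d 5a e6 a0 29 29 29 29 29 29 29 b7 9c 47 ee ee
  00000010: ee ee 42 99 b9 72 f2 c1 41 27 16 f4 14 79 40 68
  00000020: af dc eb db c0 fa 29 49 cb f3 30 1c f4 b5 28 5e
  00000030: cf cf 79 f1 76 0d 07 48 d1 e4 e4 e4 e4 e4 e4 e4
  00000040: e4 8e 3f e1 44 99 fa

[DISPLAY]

00000000  4D 5a e6 a0 29 29 29 29  29 29 29 b7 9c 47 ee ee  |MZ..)))))))..G..|    
00000010  ee ee 42 99 b9 72 f2 c1  41 27 16 f4 14 79 40 68  |..B..r..A'...y@h|    
00000020  af dc eb db c0 fa 29 49  cb f3 30 1c f4 b5 28 5e  |......)I..0...(^|    
00000030  cf cf 79 f1 76 0d 07 48  d1 e4 e4 e4 e4 e4 e4 e4  |..y.v..H........|    
00000040  e4 8e 3f e1 44 99 fa                              |..?.D..         |    
                                                                                  
                                                                                  
                                                                                  
                                                                                  


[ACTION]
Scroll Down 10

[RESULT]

00000040  e4 8e 3f e1 44 99 fa                              |..?.D..         |    
                                                                                  
                                                                                  
                                                                                  
                                                                                  
                                                                                  
                                                                                  
                                                                                  
                                                                                  


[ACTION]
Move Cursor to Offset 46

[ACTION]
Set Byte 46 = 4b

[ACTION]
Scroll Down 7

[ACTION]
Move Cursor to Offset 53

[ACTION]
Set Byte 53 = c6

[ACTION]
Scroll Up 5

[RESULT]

00000000  4d 5a e6 a0 29 29 29 29  29 29 29 b7 9c 47 ee ee  |MZ..)))))))..G..|    
00000010  ee ee 42 99 b9 72 f2 c1  41 27 16 f4 14 79 40 68  |..B..r..A'...y@h|    
00000020  af dc eb db c0 fa 29 49  cb f3 30 1c f4 b5 4b 5e  |......)I..0...K^|    
00000030  cf cf 79 f1 76 C6 07 48  d1 e4 e4 e4 e4 e4 e4 e4  |..y.v..H........|    
00000040  e4 8e 3f e1 44 99 fa                              |..?.D..         |    
                                                                                  
                                                                                  
                                                                                  
                                                                                  


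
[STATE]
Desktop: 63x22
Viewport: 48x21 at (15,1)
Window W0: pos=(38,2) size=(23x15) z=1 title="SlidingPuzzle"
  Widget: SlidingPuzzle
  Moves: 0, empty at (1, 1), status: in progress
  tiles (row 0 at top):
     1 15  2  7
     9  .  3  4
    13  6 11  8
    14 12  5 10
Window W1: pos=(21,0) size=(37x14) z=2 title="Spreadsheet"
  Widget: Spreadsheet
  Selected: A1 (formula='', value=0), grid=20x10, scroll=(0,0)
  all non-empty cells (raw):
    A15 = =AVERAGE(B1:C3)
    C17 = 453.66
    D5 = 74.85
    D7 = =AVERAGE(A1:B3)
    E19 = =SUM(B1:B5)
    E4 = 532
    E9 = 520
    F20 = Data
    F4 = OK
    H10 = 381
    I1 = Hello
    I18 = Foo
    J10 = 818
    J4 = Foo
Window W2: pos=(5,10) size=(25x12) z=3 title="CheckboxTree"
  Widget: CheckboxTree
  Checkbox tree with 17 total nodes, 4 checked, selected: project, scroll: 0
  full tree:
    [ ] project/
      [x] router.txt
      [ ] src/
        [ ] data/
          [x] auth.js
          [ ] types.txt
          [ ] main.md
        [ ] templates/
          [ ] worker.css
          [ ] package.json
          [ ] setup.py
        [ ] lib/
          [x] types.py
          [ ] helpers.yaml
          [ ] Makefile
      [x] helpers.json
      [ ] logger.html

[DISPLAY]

      ┃ Spreadsheet                       ┃     
      ┠───────────────────────────────────┨━━┓  
      ┃A1:                                ┃  ┃  
      ┃       A       B       C       D   ┃──┨  
      ┃-----------------------------------┃─┐┃  
      ┃  1      [0]       0       0       ┃ │┃  
      ┃  2        0       0       0       ┃─┤┃  
      ┃  3        0       0       0       ┃ │┃  
      ┃  4        0       0       0       ┃─┤┃  
━━━━━━━━━━━━━━┓   0       0       0   74.8┃ │┃  
Tree          ┃   0       0       0       ┃─┤┃  
──────────────┨   0       0       0       ┃ │┃  
ect/          ┃━━━━━━━━━━━━━━━━━━━━━━━━━━━┛─┘┃  
uter.txt      ┃        ┃Moves: 0             ┃  
c/            ┃        ┃                     ┃  
data/         ┃        ┗━━━━━━━━━━━━━━━━━━━━━┛  
] auth.js     ┃                                 
] types.txt   ┃                                 
] main.md     ┃                                 
templates/    ┃                                 
━━━━━━━━━━━━━━┛                                 


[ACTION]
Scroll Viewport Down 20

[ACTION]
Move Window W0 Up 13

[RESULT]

      ┃ Spreadsheet                       ┃  ┃  
      ┠───────────────────────────────────┨──┨  
      ┃A1:                                ┃─┐┃  
      ┃       A       B       C       D   ┃ │┃  
      ┃-----------------------------------┃─┤┃  
      ┃  1      [0]       0       0       ┃ │┃  
      ┃  2        0       0       0       ┃─┤┃  
      ┃  3        0       0       0       ┃ │┃  
      ┃  4        0       0       0       ┃─┤┃  
━━━━━━━━━━━━━━┓   0       0       0   74.8┃ │┃  
Tree          ┃   0       0       0       ┃─┘┃  
──────────────┨   0       0       0       ┃  ┃  
ect/          ┃━━━━━━━━━━━━━━━━━━━━━━━━━━━┛  ┃  
uter.txt      ┃        ┗━━━━━━━━━━━━━━━━━━━━━┛  
c/            ┃                                 
data/         ┃                                 
] auth.js     ┃                                 
] types.txt   ┃                                 
] main.md     ┃                                 
templates/    ┃                                 
━━━━━━━━━━━━━━┛                                 


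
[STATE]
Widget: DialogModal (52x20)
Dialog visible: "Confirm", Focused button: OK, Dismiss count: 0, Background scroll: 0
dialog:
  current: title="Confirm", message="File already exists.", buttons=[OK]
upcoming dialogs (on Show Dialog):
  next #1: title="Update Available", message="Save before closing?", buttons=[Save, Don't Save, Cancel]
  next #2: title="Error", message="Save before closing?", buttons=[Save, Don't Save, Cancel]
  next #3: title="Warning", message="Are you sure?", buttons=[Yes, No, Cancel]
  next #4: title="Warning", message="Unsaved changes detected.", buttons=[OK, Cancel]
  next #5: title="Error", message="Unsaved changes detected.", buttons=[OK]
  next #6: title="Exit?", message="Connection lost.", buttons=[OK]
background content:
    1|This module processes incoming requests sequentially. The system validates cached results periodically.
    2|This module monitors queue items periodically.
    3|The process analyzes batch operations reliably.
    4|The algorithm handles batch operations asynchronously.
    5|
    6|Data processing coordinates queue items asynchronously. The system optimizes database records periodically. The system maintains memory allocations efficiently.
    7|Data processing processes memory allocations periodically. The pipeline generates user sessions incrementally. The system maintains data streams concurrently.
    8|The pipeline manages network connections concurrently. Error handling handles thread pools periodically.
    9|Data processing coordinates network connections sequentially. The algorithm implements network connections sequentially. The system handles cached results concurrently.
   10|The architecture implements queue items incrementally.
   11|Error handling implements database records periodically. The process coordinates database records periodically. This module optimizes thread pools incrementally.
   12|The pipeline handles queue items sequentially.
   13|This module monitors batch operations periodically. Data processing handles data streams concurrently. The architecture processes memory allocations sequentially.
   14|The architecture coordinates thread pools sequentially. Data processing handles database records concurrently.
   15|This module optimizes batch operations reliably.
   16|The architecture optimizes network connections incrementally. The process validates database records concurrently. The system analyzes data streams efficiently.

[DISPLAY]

This module processes incoming requests sequentially
This module monitors queue items periodically.      
The process analyzes batch operations reliably.     
The algorithm handles batch operations asynchronousl
                                                    
Data processing coordinates queue items asynchronous
Data processing processes memory allocations periodi
The pipeline m┌──────────────────────┐ns concurrentl
Data processin│       Confirm        │nnections sequ
The architectu│ File already exists. │s incrementall
Error handling│         [OK]         │ords periodica
The pipeline h└──────────────────────┘ntially.      
This module monitors batch operations periodically. 
The architecture coordinates thread pools sequential
This module optimizes batch operations reliably.    
The architecture optimizes network connections incre
                                                    
                                                    
                                                    
                                                    


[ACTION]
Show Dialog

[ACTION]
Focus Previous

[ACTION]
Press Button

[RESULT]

This module processes incoming requests sequentially
This module monitors queue items periodically.      
The process analyzes batch operations reliably.     
The algorithm handles batch operations asynchronousl
                                                    
Data processing coordinates queue items asynchronous
Data processing processes memory allocations periodi
The pipeline manages network connections concurrentl
Data processing coordinates network connections sequ
The architecture implements queue items incrementall
Error handling implements database records periodica
The pipeline handles queue items sequentially.      
This module monitors batch operations periodically. 
The architecture coordinates thread pools sequential
This module optimizes batch operations reliably.    
The architecture optimizes network connections incre
                                                    
                                                    
                                                    
                                                    


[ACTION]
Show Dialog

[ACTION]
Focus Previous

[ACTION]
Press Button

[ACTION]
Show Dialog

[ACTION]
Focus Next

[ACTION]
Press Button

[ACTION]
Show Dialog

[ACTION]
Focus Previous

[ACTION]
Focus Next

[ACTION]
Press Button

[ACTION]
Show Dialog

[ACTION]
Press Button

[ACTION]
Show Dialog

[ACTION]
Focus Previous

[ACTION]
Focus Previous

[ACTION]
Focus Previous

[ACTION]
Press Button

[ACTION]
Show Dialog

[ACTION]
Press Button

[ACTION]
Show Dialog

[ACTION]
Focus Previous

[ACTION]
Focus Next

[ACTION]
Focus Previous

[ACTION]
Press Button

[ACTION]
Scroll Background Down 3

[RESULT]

The algorithm handles batch operations asynchronousl
                                                    
Data processing coordinates queue items asynchronous
Data processing processes memory allocations periodi
The pipeline manages network connections concurrentl
Data processing coordinates network connections sequ
The architecture implements queue items incrementall
Error handling implements database records periodica
The pipeline handles queue items sequentially.      
This module monitors batch operations periodically. 
The architecture coordinates thread pools sequential
This module optimizes batch operations reliably.    
The architecture optimizes network connections incre
                                                    
                                                    
                                                    
                                                    
                                                    
                                                    
                                                    


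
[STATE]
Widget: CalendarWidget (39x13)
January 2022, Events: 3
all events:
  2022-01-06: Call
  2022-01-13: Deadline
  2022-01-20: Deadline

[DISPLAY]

              January 2022             
Mo Tu We Th Fr Sa Su                   
                1  2                   
 3  4  5  6*  7  8  9                  
10 11 12 13* 14 15 16                  
17 18 19 20* 21 22 23                  
24 25 26 27 28 29 30                   
31                                     
                                       
                                       
                                       
                                       
                                       


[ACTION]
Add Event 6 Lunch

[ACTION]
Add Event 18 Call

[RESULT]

              January 2022             
Mo Tu We Th Fr Sa Su                   
                1  2                   
 3  4  5  6*  7  8  9                  
10 11 12 13* 14 15 16                  
17 18* 19 20* 21 22 23                 
24 25 26 27 28 29 30                   
31                                     
                                       
                                       
                                       
                                       
                                       


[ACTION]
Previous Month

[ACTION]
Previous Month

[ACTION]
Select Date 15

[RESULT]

             November 2021             
Mo Tu We Th Fr Sa Su                   
 1  2  3  4  5  6  7                   
 8  9 10 11 12 13 14                   
[15] 16 17 18 19 20 21                 
22 23 24 25 26 27 28                   
29 30                                  
                                       
                                       
                                       
                                       
                                       
                                       


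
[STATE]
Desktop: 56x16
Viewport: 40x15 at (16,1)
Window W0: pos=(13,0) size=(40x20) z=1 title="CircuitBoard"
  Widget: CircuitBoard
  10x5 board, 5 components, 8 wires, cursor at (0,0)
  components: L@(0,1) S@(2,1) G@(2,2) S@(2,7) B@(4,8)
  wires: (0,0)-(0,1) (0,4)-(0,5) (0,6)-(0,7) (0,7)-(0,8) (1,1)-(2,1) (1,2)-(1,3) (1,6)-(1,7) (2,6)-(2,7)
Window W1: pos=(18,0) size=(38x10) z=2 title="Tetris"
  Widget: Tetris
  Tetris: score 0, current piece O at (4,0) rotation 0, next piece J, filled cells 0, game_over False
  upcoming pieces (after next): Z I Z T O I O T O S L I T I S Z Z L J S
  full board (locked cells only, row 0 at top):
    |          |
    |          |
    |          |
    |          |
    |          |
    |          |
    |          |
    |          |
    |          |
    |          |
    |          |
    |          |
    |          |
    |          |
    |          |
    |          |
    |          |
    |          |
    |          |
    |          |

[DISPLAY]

ir┃ Tetris                             ┃
──┠────────────────────────────────────┨
 0┃          │Next:                    ┃
 [┃          │█                        ┃
  ┃          │███                      ┃
  ┃          │                         ┃
  ┃          │                         ┃
  ┃          │                         ┃
  ┗━━━━━━━━━━━━━━━━━━━━━━━━━━━━━━━━━━━━┛
                                    ┃   
                                    ┃   
                                  B ┃   
rsor: (0,0)                         ┃   
                                    ┃   
                                    ┃   


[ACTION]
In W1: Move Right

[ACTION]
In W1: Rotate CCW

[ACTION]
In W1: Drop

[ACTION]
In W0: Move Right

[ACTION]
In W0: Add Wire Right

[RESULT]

ir┃ Tetris                             ┃
──┠────────────────────────────────────┨
 0┃          │Next:                    ┃
  ┃          │█                        ┃
  ┃          │███                      ┃
  ┃          │                         ┃
  ┃          │                         ┃
  ┃          │                         ┃
  ┗━━━━━━━━━━━━━━━━━━━━━━━━━━━━━━━━━━━━┛
                                    ┃   
                                    ┃   
                                  B ┃   
rsor: (0,1)                         ┃   
                                    ┃   
                                    ┃   


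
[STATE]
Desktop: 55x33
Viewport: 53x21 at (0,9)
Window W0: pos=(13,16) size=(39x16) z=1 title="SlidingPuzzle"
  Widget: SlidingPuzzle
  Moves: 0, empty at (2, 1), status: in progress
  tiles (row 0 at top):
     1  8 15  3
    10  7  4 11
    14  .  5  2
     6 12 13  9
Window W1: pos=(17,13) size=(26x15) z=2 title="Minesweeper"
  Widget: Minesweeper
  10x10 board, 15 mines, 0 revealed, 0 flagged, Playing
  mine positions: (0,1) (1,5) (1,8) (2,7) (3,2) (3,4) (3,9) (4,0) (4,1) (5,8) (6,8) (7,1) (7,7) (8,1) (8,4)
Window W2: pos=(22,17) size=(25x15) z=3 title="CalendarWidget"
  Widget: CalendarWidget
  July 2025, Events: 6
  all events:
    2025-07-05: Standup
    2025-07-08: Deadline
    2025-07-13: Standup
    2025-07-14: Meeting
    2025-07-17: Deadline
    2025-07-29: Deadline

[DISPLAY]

                                                     
                                                     
                                                     
                                                     
                 ┏━━━━━━━━━━━━━━━━━━━━━━━━┓          
                 ┃ Minesweeper            ┃          
                 ┠────────────────────────┨          
             ┏━━━┃■■■■■■■■■■              ┃━━━━━━━━┓ 
             ┃ Sl┃■■■■┏━━━━━━━━━━━━━━━━━━━━━━━┓    ┃ 
             ┠───┃■■■■┃ CalendarWidget        ┃────┨ 
             ┃┌──┃■■■■┠───────────────────────┨    ┃ 
             ┃│  ┃■■■■┃       July 2025       ┃    ┃ 
             ┃├──┃■■■■┃Mo Tu We Th Fr Sa Su   ┃    ┃ 
             ┃│ 1┃■■■■┃    1  2  3  4  5*  6  ┃    ┃ 
             ┃├──┃■■■■┃ 7  8*  9 10 11 12 13* ┃    ┃ 
             ┃│ 1┃■■■■┃14* 15 16 17* 18 19 20 ┃    ┃ 
             ┃├──┃■■■■┃21 22 23 24 25 26 27   ┃    ┃ 
             ┃│  ┃    ┃28 29* 30 31           ┃    ┃ 
             ┃└──┗━━━━┃                       ┃    ┃ 
             ┃Moves: 0┃                       ┃    ┃ 
             ┃        ┃                       ┃    ┃ 


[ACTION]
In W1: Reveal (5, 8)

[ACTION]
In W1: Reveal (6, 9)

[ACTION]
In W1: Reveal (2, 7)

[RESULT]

                                                     
                                                     
                                                     
                                                     
                 ┏━━━━━━━━━━━━━━━━━━━━━━━━┓          
                 ┃ Minesweeper            ┃          
                 ┠────────────────────────┨          
             ┏━━━┃■✹■■■■■■■■              ┃━━━━━━━━┓ 
             ┃ Sl┃■■■■┏━━━━━━━━━━━━━━━━━━━━━━━┓    ┃ 
             ┠───┃■■■■┃ CalendarWidget        ┃────┨ 
             ┃┌──┃■■✹■┠───────────────────────┨    ┃ 
             ┃│  ┃✹✹■■┃       July 2025       ┃    ┃ 
             ┃├──┃■■■■┃Mo Tu We Th Fr Sa Su   ┃    ┃ 
             ┃│ 1┃■■■■┃    1  2  3  4  5*  6  ┃    ┃ 
             ┃├──┃■✹■■┃ 7  8*  9 10 11 12 13* ┃    ┃ 
             ┃│ 1┃■✹■■┃14* 15 16 17* 18 19 20 ┃    ┃ 
             ┃├──┃■■■■┃21 22 23 24 25 26 27   ┃    ┃ 
             ┃│  ┃    ┃28 29* 30 31           ┃    ┃ 
             ┃└──┗━━━━┃                       ┃    ┃ 
             ┃Moves: 0┃                       ┃    ┃ 
             ┃        ┃                       ┃    ┃ 


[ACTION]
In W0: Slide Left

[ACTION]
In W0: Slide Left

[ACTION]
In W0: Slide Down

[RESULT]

                                                     
                                                     
                                                     
                                                     
                 ┏━━━━━━━━━━━━━━━━━━━━━━━━┓          
                 ┃ Minesweeper            ┃          
                 ┠────────────────────────┨          
             ┏━━━┃■✹■■■■■■■■              ┃━━━━━━━━┓ 
             ┃ Sl┃■■■■┏━━━━━━━━━━━━━━━━━━━━━━━┓    ┃ 
             ┠───┃■■■■┃ CalendarWidget        ┃────┨ 
             ┃┌──┃■■✹■┠───────────────────────┨    ┃ 
             ┃│  ┃✹✹■■┃       July 2025       ┃    ┃ 
             ┃├──┃■■■■┃Mo Tu We Th Fr Sa Su   ┃    ┃ 
             ┃│ 1┃■■■■┃    1  2  3  4  5*  6  ┃    ┃ 
             ┃├──┃■✹■■┃ 7  8*  9 10 11 12 13* ┃    ┃ 
             ┃│ 1┃■✹■■┃14* 15 16 17* 18 19 20 ┃    ┃ 
             ┃├──┃■■■■┃21 22 23 24 25 26 27   ┃    ┃ 
             ┃│  ┃    ┃28 29* 30 31           ┃    ┃ 
             ┃└──┗━━━━┃                       ┃    ┃ 
             ┃Moves: 3┃                       ┃    ┃ 
             ┃        ┃                       ┃    ┃ 


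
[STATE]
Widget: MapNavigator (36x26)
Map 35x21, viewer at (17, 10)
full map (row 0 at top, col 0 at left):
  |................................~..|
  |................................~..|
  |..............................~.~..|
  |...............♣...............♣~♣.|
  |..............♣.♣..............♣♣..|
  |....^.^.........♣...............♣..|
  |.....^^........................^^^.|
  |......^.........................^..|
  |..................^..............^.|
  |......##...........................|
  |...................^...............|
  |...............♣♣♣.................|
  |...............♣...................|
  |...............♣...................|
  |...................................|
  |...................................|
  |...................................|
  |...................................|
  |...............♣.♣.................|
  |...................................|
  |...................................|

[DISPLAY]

                                    
                                    
                                    
 ................................~..
 ................................~..
 ..............................~.~..
 ...............♣...............♣~♣.
 ..............♣.♣..............♣♣..
 ....^.^.........♣...............♣..
 .....^^........................^^^.
 ......^.........................^..
 ..................^..............^.
 ......##...........................
 .................@.^...............
 ...............♣♣♣.................
 ...............♣...................
 ...............♣...................
 ...................................
 ...................................
 ...................................
 ...................................
 ...............♣.♣.................
 ...................................
 ...................................
                                    
                                    


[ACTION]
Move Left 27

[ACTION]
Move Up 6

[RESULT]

                                    
                                    
                                    
                                    
                                    
                                    
                                    
                                    
                                    
                  ..................
                  ..................
                  ..................
                  ...............♣..
                  @.............♣.♣.
                  ....^.^.........♣.
                  .....^^...........
                  ......^...........
                  ..................
                  ......##..........
                  ..................
                  ...............♣♣♣
                  ...............♣..
                  ...............♣..
                  ..................
                  ..................
                  ..................


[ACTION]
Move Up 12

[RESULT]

                                    
                                    
                                    
                                    
                                    
                                    
                                    
                                    
                                    
                                    
                                    
                                    
                                    
                  @.................
                  ..................
                  ..................
                  ...............♣..
                  ..............♣.♣.
                  ....^.^.........♣.
                  .....^^...........
                  ......^...........
                  ..................
                  ......##..........
                  ..................
                  ...............♣♣♣
                  ...............♣..


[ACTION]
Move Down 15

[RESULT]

                  ..................
                  ...............♣..
                  ..............♣.♣.
                  ....^.^.........♣.
                  .....^^...........
                  ......^...........
                  ..................
                  ......##..........
                  ..................
                  ...............♣♣♣
                  ...............♣..
                  ...............♣..
                  ..................
                  @.................
                  ..................
                  ..................
                  ...............♣.♣
                  ..................
                  ..................
                                    
                                    
                                    
                                    
                                    
                                    
                                    
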